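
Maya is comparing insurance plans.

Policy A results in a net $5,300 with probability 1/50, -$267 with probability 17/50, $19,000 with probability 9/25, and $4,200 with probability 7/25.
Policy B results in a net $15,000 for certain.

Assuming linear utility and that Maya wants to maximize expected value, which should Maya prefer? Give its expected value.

Policy A = 1/50 × 5300 + 17/50 × (-267) + 9/25 × 19000 + 7/25 × 4200 = 106 − 90.78 + 6840 + 1176 = 8031.22
Policy B: 15000 (certain)

Policy B ($15,000)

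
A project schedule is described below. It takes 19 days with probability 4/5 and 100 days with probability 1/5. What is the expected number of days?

35.2 days

EV = 4/5 × 19 + 1/5 × 100 = 15.2 + 20 = 35.2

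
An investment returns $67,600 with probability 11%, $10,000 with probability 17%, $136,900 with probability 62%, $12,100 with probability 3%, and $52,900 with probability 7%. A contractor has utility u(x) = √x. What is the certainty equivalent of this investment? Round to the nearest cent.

$86,671.36

E[u] = 0.11·√67600 + 0.17·√10000 + 0.62·√136900 + 0.03·√12100 + 0.07·√52900 = 0.11·260 + 0.17·100 + 0.62·370 + 0.03·110 + 0.07·230 = 294.4
CE = (294.4)² = 86671.36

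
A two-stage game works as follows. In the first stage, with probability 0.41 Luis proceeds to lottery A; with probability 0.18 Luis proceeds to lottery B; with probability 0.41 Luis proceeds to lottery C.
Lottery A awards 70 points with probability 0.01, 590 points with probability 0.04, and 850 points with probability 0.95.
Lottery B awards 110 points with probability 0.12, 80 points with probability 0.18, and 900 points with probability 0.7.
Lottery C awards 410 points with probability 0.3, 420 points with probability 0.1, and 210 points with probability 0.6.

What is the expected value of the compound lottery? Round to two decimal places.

EV(A) = 0.01 × 70 + 0.04 × 590 + 0.95 × 850 = 0.7 + 23.6 + 807.5 = 831.8
EV(B) = 0.12 × 110 + 0.18 × 80 + 0.7 × 900 = 13.2 + 14.4 + 630 = 657.6
EV(C) = 0.3 × 410 + 0.1 × 420 + 0.6 × 210 = 123 + 42 + 126 = 291
Overall = 0.41 × 831.8 + 0.18 × 657.6 + 0.41 × 291 = 341.038 + 118.368 + 119.31 = 578.716

578.72 points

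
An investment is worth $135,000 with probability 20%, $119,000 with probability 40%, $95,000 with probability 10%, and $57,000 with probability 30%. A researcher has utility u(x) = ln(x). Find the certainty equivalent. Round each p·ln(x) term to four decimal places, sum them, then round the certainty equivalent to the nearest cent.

E[u] = 0.2·ln(135000) + 0.4·ln(119000) + 0.1·ln(95000) + 0.3·ln(57000) = 2.3626 + 4.6748 + 1.1462 + 3.2852 = 11.4688
CE = e^11.4688 ≈ 95683.39

$95,683.39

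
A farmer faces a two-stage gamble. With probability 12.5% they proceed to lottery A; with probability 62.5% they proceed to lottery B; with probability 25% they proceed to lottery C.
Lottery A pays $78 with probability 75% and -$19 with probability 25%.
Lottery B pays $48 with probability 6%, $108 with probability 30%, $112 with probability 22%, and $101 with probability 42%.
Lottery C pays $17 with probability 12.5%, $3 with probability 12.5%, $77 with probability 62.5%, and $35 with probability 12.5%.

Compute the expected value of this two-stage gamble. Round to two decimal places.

$84.43

EV(A) = 0.75 × 78 + 0.25 × (-19) = 58.5 − 4.75 = 53.75
EV(B) = 0.06 × 48 + 0.3 × 108 + 0.22 × 112 + 0.42 × 101 = 2.88 + 32.4 + 24.64 + 42.42 = 102.34
EV(C) = 0.125 × 17 + 0.125 × 3 + 0.625 × 77 + 0.125 × 35 = 2.125 + 0.375 + 48.125 + 4.375 = 55
Overall = 0.125 × 53.75 + 0.625 × 102.34 + 0.25 × 55 = 6.71875 + 63.9625 + 13.75 = 84.43125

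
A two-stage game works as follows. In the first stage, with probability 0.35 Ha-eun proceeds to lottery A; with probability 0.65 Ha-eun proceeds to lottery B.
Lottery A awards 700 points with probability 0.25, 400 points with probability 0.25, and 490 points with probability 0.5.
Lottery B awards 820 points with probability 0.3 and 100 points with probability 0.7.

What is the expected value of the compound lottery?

EV(A) = 0.25 × 700 + 0.25 × 400 + 0.5 × 490 = 175 + 100 + 245 = 520
EV(B) = 0.3 × 820 + 0.7 × 100 = 246 + 70 = 316
Overall = 0.35 × 520 + 0.65 × 316 = 182 + 205.4 = 387.4

387.4 points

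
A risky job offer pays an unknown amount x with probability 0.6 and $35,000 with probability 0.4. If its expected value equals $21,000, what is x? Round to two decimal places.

x = $11,666.67

0.6·x + 0.4·35000 = 21000
0.6·x = 21000 − 14000 = 7000
x = 7000 / 0.6 = 11666.6667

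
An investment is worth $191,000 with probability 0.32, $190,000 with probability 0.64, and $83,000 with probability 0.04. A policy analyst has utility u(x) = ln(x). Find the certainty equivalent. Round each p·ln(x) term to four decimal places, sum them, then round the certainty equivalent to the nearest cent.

$184,130.50

E[u] = 0.32·ln(191000) + 0.64·ln(190000) + 0.04·ln(83000) = 3.8912 + 7.7791 + 0.4531 = 12.1234
CE = e^12.1234 ≈ 184130.50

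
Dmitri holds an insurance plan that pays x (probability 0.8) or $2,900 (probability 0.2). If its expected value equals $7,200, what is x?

x = $8,275

0.8·x + 0.2·2900 = 7200
0.8·x = 7200 − 580 = 6620
x = 6620 / 0.8 = 8275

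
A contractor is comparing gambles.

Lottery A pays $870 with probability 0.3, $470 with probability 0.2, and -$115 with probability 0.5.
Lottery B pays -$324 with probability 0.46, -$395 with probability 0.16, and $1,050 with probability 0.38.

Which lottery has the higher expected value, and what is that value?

Lottery A ($297.50)

Lottery A = 0.3 × 870 + 0.2 × 470 + 0.5 × (-115) = 261 + 94 − 57.5 = 297.5
Lottery B = 0.46 × (-324) + 0.16 × (-395) + 0.38 × 1050 = -149.04 − 63.2 + 399 = 186.76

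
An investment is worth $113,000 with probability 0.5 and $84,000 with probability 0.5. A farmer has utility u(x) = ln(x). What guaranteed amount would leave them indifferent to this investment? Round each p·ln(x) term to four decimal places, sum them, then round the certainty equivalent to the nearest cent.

E[u] = 0.5·ln(113000) + 0.5·ln(84000) = 5.8176 + 5.6693 = 11.4869
CE = e^11.4869 ≈ 97431.03

$97,431.03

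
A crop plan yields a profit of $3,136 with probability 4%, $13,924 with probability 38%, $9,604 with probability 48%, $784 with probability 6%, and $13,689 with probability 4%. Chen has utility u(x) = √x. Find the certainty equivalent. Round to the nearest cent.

E[u] = 0.04·√3136 + 0.38·√13924 + 0.48·√9604 + 0.06·√784 + 0.04·√13689 = 0.04·56 + 0.38·118 + 0.48·98 + 0.06·28 + 0.04·117 = 100.48
CE = (100.48)² = 10096.2304

$10,096.23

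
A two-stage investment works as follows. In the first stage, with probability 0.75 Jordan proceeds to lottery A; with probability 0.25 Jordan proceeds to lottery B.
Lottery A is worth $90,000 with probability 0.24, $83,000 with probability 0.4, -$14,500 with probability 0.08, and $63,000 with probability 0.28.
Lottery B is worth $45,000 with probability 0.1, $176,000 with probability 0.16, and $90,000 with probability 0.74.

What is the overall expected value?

$78,275

EV(A) = 0.24 × 90000 + 0.4 × 83000 + 0.08 × (-14500) + 0.28 × 63000 = 21600 + 33200 − 1160 + 17640 = 71280
EV(B) = 0.1 × 45000 + 0.16 × 176000 + 0.74 × 90000 = 4500 + 28160 + 66600 = 99260
Overall = 0.75 × 71280 + 0.25 × 99260 = 53460 + 24815 = 78275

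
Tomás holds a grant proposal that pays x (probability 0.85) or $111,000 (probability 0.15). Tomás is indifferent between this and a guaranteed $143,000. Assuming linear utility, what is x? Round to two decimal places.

0.85·x + 0.15·111000 = 143000
0.85·x = 143000 − 16650 = 126350
x = 126350 / 0.85 = 148647.0588

x = $148,647.06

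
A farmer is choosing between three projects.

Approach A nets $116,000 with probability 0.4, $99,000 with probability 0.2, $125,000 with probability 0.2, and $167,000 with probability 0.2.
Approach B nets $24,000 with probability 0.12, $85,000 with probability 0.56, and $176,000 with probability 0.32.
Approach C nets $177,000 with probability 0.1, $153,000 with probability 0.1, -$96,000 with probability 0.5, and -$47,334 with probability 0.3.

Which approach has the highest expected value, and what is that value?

Approach A ($124,600)

Approach A = 0.4 × 116000 + 0.2 × 99000 + 0.2 × 125000 + 0.2 × 167000 = 46400 + 19800 + 25000 + 33400 = 124600
Approach B = 0.12 × 24000 + 0.56 × 85000 + 0.32 × 176000 = 2880 + 47600 + 56320 = 106800
Approach C = 0.1 × 177000 + 0.1 × 153000 + 0.5 × (-96000) + 0.3 × (-47334) = 17700 + 15300 − 48000 − 14200.2 = -29200.2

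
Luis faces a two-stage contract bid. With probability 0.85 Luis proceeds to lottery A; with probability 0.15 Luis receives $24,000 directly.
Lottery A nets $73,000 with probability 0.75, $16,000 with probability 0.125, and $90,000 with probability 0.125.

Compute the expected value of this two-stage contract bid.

EV(A) = 0.75 × 73000 + 0.125 × 16000 + 0.125 × 90000 = 54750 + 2000 + 11250 = 68000
Branch B: 24000 (certain)
Overall = 0.85 × 68000 + 0.15 × 24000 = 57800 + 3600 = 61400

$61,400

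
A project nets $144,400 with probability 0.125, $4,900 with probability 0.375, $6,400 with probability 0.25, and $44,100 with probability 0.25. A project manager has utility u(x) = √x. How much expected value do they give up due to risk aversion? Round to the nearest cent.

$11,123.44

E[u] = 0.125·√144400 + 0.375·√4900 + 0.25·√6400 + 0.25·√44100 = 0.125·380 + 0.375·70 + 0.25·80 + 0.25·210 = 146.25
CE = (146.25)² = 21389.0625
Risk premium = EV − CE = 32512.5 − 21389.0625 = 11123.4375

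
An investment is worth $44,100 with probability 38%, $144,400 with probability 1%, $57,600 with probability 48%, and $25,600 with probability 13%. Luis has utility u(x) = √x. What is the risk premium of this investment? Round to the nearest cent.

$953.84

E[u] = 0.38·√44100 + 0.01·√144400 + 0.48·√57600 + 0.13·√25600 = 0.38·210 + 0.01·380 + 0.48·240 + 0.13·160 = 219.6
CE = (219.6)² = 48224.16
Risk premium = EV − CE = 49178 − 48224.16 = 953.84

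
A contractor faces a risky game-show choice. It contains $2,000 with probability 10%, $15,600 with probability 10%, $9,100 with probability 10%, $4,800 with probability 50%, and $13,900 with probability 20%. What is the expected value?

EV = 0.1 × 2000 + 0.1 × 15600 + 0.1 × 9100 + 0.5 × 4800 + 0.2 × 13900 = 200 + 1560 + 910 + 2400 + 2780 = 7850

$7,850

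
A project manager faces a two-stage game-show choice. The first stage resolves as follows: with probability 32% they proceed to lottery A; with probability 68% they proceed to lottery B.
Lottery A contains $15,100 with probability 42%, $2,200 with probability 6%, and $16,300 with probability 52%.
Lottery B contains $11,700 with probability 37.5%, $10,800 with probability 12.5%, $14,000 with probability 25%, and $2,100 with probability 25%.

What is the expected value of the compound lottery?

EV(A) = 0.42 × 15100 + 0.06 × 2200 + 0.52 × 16300 = 6342 + 132 + 8476 = 14950
EV(B) = 0.375 × 11700 + 0.125 × 10800 + 0.25 × 14000 + 0.25 × 2100 = 4387.5 + 1350 + 3500 + 525 = 9762.5
Overall = 0.32 × 14950 + 0.68 × 9762.5 = 4784 + 6638.5 = 11422.5

$11,422.50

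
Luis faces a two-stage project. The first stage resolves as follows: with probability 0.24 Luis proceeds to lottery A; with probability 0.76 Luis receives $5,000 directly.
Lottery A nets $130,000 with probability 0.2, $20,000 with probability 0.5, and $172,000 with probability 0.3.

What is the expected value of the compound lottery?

$24,824

EV(A) = 0.2 × 130000 + 0.5 × 20000 + 0.3 × 172000 = 26000 + 10000 + 51600 = 87600
Branch B: 5000 (certain)
Overall = 0.24 × 87600 + 0.76 × 5000 = 21024 + 3800 = 24824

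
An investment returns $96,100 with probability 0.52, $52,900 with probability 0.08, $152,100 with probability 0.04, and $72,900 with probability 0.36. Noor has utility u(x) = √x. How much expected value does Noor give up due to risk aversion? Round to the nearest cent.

E[u] = 0.52·√96100 + 0.08·√52900 + 0.04·√152100 + 0.36·√72900 = 0.52·310 + 0.08·230 + 0.04·390 + 0.36·270 = 292.4
CE = (292.4)² = 85497.76
Risk premium = EV − CE = 86532 − 85497.76 = 1034.24

$1,034.24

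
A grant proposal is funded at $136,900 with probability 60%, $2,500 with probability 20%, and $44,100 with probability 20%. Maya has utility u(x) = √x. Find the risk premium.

E[u] = 0.6·√136900 + 0.2·√2500 + 0.2·√44100 = 0.6·370 + 0.2·50 + 0.2·210 = 274
CE = (274)² = 75076
Risk premium = EV − CE = 91460 − 75076 = 16384

$16,384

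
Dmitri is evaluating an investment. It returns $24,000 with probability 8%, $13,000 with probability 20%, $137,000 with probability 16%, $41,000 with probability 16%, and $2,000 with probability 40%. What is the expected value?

$33,800

EV = 0.08 × 24000 + 0.2 × 13000 + 0.16 × 137000 + 0.16 × 41000 + 0.4 × 2000 = 1920 + 2600 + 21920 + 6560 + 800 = 33800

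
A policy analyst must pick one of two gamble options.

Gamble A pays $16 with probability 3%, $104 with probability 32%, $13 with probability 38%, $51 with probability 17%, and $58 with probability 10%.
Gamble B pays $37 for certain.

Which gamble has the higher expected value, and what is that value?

Gamble A ($53.17)

Gamble A = 0.03 × 16 + 0.32 × 104 + 0.38 × 13 + 0.17 × 51 + 0.1 × 58 = 0.48 + 33.28 + 4.94 + 8.67 + 5.8 = 53.17
Gamble B: 37 (certain)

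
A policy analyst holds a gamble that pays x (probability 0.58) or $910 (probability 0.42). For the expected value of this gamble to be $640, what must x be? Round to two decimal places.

0.58·x + 0.42·910 = 640
0.58·x = 640 − 382.2 = 257.8
x = 257.8 / 0.58 = 444.4828

x = $444.48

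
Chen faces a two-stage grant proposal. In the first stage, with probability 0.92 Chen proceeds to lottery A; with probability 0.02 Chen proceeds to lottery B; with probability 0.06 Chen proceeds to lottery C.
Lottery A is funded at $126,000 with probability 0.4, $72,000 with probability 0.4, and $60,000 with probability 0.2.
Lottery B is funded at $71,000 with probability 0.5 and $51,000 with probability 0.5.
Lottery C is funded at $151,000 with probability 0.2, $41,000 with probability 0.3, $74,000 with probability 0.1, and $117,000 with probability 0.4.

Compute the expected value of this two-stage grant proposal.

$90,926

EV(A) = 0.4 × 126000 + 0.4 × 72000 + 0.2 × 60000 = 50400 + 28800 + 12000 = 91200
EV(B) = 0.5 × 71000 + 0.5 × 51000 = 35500 + 25500 = 61000
EV(C) = 0.2 × 151000 + 0.3 × 41000 + 0.1 × 74000 + 0.4 × 117000 = 30200 + 12300 + 7400 + 46800 = 96700
Overall = 0.92 × 91200 + 0.02 × 61000 + 0.06 × 96700 = 83904 + 1220 + 5802 = 90926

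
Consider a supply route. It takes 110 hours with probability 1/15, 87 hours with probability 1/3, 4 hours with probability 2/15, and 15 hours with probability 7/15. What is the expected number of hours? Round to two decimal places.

EV = 1/15 × 110 + 1/3 × 87 + 2/15 × 4 + 7/15 × 15 = 7.3333 + 29 + 0.5333 + 7 = 43.8667

43.87 hours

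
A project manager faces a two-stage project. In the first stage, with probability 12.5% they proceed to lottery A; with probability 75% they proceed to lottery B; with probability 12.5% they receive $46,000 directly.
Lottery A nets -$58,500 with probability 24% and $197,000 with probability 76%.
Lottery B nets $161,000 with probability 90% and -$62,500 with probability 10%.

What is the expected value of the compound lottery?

$126,697.50

EV(A) = 0.24 × (-58500) + 0.76 × 197000 = -14040 + 149720 = 135680
EV(B) = 0.9 × 161000 + 0.1 × (-62500) = 144900 − 6250 = 138650
Branch C: 46000 (certain)
Overall = 0.125 × 135680 + 0.75 × 138650 + 0.125 × 46000 = 16960 + 103987.5 + 5750 = 126697.5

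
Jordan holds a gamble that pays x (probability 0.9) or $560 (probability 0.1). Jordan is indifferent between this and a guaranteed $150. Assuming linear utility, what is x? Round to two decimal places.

x = $104.44

0.9·x + 0.1·560 = 150
0.9·x = 150 − 56 = 94
x = 94 / 0.9 = 104.4444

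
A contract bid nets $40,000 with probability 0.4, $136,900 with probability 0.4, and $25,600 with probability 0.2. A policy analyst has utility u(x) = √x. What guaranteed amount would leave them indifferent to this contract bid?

$67,600

E[u] = 0.4·√40000 + 0.4·√136900 + 0.2·√25600 = 0.4·200 + 0.4·370 + 0.2·160 = 260
CE = (260)² = 67600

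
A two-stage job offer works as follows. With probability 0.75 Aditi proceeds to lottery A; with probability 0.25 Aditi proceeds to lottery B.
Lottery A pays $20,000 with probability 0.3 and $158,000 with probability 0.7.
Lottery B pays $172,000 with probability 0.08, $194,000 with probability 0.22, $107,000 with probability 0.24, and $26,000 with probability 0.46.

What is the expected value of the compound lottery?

EV(A) = 0.3 × 20000 + 0.7 × 158000 = 6000 + 110600 = 116600
EV(B) = 0.08 × 172000 + 0.22 × 194000 + 0.24 × 107000 + 0.46 × 26000 = 13760 + 42680 + 25680 + 11960 = 94080
Overall = 0.75 × 116600 + 0.25 × 94080 = 87450 + 23520 = 110970

$110,970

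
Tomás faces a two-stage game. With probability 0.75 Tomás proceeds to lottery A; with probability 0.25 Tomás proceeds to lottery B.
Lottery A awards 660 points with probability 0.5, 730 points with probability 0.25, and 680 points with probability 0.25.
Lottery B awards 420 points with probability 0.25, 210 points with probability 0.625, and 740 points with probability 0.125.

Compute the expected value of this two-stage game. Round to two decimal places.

594.06 points

EV(A) = 0.5 × 660 + 0.25 × 730 + 0.25 × 680 = 330 + 182.5 + 170 = 682.5
EV(B) = 0.25 × 420 + 0.625 × 210 + 0.125 × 740 = 105 + 131.25 + 92.5 = 328.75
Overall = 0.75 × 682.5 + 0.25 × 328.75 = 511.875 + 82.1875 = 594.0625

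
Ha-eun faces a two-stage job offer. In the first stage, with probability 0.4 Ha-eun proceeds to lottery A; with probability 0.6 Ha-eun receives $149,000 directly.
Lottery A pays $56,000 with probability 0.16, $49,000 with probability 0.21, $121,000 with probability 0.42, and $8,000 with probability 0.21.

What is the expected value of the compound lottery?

$118,100

EV(A) = 0.16 × 56000 + 0.21 × 49000 + 0.42 × 121000 + 0.21 × 8000 = 8960 + 10290 + 50820 + 1680 = 71750
Branch B: 149000 (certain)
Overall = 0.4 × 71750 + 0.6 × 149000 = 28700 + 89400 = 118100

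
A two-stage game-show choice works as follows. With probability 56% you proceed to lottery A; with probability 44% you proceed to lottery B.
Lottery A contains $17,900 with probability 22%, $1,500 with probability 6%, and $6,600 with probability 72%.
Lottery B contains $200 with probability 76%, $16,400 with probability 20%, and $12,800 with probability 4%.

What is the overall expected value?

$6,652.16

EV(A) = 0.22 × 17900 + 0.06 × 1500 + 0.72 × 6600 = 3938 + 90 + 4752 = 8780
EV(B) = 0.76 × 200 + 0.2 × 16400 + 0.04 × 12800 = 152 + 3280 + 512 = 3944
Overall = 0.56 × 8780 + 0.44 × 3944 = 4916.8 + 1735.36 = 6652.16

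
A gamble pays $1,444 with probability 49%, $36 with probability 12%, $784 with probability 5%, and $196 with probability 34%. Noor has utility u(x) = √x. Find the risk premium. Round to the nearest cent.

E[u] = 0.49·√1444 + 0.12·√36 + 0.05·√784 + 0.34·√196 = 0.49·38 + 0.12·6 + 0.05·28 + 0.34·14 = 25.5
CE = (25.5)² = 650.25
Risk premium = EV − CE = 817.72 − 650.25 = 167.47

$167.47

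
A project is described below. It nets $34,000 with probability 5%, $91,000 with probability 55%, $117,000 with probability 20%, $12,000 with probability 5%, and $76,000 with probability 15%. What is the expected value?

EV = 0.05 × 34000 + 0.55 × 91000 + 0.2 × 117000 + 0.05 × 12000 + 0.15 × 76000 = 1700 + 50050 + 23400 + 600 + 11400 = 87150

$87,150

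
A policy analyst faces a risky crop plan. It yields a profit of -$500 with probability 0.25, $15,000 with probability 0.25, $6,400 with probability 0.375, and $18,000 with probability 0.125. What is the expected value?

$8,275

EV = 0.25 × (-500) + 0.25 × 15000 + 0.375 × 6400 + 0.125 × 18000 = -125 + 3750 + 2400 + 2250 = 8275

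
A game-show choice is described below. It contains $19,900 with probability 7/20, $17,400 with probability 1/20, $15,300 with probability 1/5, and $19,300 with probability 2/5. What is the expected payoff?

$18,615

EV = 7/20 × 19900 + 1/20 × 17400 + 1/5 × 15300 + 2/5 × 19300 = 6965 + 870 + 3060 + 7720 = 18615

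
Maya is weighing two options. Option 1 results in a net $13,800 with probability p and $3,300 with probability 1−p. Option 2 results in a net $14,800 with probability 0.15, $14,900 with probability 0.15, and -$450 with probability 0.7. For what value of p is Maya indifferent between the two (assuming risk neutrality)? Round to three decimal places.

p = 0.080

EV(Option 2) = 0.15 × 14800 + 0.15 × 14900 + 0.7 × (-450) = 2220 + 2235 − 315 = 4140
p·13800 + (1−p)·3300 = 4140
10500p + 3300 = 4140
p = (4140 − 3300) / 10500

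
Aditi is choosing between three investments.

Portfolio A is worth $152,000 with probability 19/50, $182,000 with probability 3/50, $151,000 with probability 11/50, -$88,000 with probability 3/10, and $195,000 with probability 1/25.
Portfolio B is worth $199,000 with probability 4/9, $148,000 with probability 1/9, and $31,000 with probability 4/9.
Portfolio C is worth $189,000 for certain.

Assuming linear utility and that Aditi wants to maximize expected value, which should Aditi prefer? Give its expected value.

Portfolio C ($189,000)

Portfolio A = 19/50 × 152000 + 3/50 × 182000 + 11/50 × 151000 + 3/10 × (-88000) + 1/25 × 195000 = 57760 + 10920 + 33220 − 26400 + 7800 = 83300
Portfolio B = 4/9 × 199000 + 1/9 × 148000 + 4/9 × 31000 = 88444.4444 + 16444.4444 + 13777.7778 = 118666.6667
Portfolio C: 189000 (certain)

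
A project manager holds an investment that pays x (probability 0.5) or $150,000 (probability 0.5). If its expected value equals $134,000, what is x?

x = $118,000

0.5·x + 0.5·150000 = 134000
0.5·x = 134000 − 75000 = 59000
x = 59000 / 0.5 = 118000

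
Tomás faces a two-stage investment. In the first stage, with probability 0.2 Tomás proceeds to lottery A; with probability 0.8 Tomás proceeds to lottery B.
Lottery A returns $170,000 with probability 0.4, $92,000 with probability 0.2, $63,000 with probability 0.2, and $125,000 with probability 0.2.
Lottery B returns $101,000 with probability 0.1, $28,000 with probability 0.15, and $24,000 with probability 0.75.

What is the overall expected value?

EV(A) = 0.4 × 170000 + 0.2 × 92000 + 0.2 × 63000 + 0.2 × 125000 = 68000 + 18400 + 12600 + 25000 = 124000
EV(B) = 0.1 × 101000 + 0.15 × 28000 + 0.75 × 24000 = 10100 + 4200 + 18000 = 32300
Overall = 0.2 × 124000 + 0.8 × 32300 = 24800 + 25840 = 50640

$50,640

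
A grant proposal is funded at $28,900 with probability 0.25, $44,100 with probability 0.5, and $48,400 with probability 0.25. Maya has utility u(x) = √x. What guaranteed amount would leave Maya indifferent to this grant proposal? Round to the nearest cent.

E[u] = 0.25·√28900 + 0.5·√44100 + 0.25·√48400 = 0.25·170 + 0.5·210 + 0.25·220 = 202.5
CE = (202.5)² = 41006.25

$41,006.25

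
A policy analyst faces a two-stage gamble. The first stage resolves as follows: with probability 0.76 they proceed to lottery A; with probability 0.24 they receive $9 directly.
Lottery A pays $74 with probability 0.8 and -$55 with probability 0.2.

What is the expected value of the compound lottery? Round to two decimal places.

$38.79

EV(A) = 0.8 × 74 + 0.2 × (-55) = 59.2 − 11 = 48.2
Branch B: 9 (certain)
Overall = 0.76 × 48.2 + 0.24 × 9 = 36.632 + 2.16 = 38.792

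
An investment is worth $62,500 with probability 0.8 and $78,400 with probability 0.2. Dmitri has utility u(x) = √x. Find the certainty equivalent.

E[u] = 0.8·√62500 + 0.2·√78400 = 0.8·250 + 0.2·280 = 256
CE = (256)² = 65536

$65,536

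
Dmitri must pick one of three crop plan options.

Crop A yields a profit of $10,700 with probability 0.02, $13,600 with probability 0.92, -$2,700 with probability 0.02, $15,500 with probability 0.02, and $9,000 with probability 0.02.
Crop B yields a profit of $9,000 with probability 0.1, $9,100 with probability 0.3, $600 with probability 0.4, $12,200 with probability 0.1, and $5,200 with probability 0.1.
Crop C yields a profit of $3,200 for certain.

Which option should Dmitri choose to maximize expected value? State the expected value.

Crop A ($13,162)

Crop A = 0.02 × 10700 + 0.92 × 13600 + 0.02 × (-2700) + 0.02 × 15500 + 0.02 × 9000 = 214 + 12512 − 54 + 310 + 180 = 13162
Crop B = 0.1 × 9000 + 0.3 × 9100 + 0.4 × 600 + 0.1 × 12200 + 0.1 × 5200 = 900 + 2730 + 240 + 1220 + 520 = 5610
Crop C: 3200 (certain)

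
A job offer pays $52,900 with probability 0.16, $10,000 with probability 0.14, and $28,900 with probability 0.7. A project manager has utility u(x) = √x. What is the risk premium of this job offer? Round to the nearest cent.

$1,261.96

E[u] = 0.16·√52900 + 0.14·√10000 + 0.7·√28900 = 0.16·230 + 0.14·100 + 0.7·170 = 169.8
CE = (169.8)² = 28832.04
Risk premium = EV − CE = 30094 − 28832.04 = 1261.96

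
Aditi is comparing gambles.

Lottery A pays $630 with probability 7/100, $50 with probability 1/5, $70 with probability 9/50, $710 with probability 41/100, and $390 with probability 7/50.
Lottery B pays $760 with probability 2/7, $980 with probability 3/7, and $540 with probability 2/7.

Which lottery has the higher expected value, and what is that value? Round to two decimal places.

Lottery A = 7/100 × 630 + 1/5 × 50 + 9/50 × 70 + 41/100 × 710 + 7/50 × 390 = 44.1 + 10 + 12.6 + 291.1 + 54.6 = 412.4
Lottery B = 2/7 × 760 + 3/7 × 980 + 2/7 × 540 = 217.1429 + 420 + 154.2857 = 791.4286

Lottery B ($791.43)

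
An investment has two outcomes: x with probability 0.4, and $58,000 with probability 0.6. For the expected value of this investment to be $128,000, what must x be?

0.4·x + 0.6·58000 = 128000
0.4·x = 128000 − 34800 = 93200
x = 93200 / 0.4 = 233000

x = $233,000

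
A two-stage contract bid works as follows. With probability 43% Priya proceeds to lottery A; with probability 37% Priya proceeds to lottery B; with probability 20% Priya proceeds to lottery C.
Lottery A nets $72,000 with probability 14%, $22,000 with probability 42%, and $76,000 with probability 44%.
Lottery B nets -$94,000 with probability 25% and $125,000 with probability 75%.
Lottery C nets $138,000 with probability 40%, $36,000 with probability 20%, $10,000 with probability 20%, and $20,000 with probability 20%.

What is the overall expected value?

$62,359.30

EV(A) = 0.14 × 72000 + 0.42 × 22000 + 0.44 × 76000 = 10080 + 9240 + 33440 = 52760
EV(B) = 0.25 × (-94000) + 0.75 × 125000 = -23500 + 93750 = 70250
EV(C) = 0.4 × 138000 + 0.2 × 36000 + 0.2 × 10000 + 0.2 × 20000 = 55200 + 7200 + 2000 + 4000 = 68400
Overall = 0.43 × 52760 + 0.37 × 70250 + 0.2 × 68400 = 22686.8 + 25992.5 + 13680 = 62359.3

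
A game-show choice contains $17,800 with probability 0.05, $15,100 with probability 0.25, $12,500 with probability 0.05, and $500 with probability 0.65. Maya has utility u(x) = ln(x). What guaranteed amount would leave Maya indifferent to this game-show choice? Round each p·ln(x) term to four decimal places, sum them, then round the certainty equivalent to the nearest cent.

E[u] = 0.05·ln(17800) + 0.25·ln(15100) + 0.05·ln(12500) + 0.65·ln(500) = 0.4893 + 2.4056 + 0.4717 + 4.0395 = 7.4061
CE = e^7.4061 ≈ 1645.99

$1,645.99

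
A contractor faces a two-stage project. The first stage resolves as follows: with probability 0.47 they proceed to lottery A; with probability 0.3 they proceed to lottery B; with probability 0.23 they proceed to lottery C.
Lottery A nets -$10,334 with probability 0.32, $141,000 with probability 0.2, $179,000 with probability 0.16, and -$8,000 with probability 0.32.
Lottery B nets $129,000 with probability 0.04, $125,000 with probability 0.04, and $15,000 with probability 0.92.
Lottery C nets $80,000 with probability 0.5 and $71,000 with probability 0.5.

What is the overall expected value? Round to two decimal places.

EV(A) = 0.32 × (-10334) + 0.2 × 141000 + 0.16 × 179000 + 0.32 × (-8000) = -3306.88 + 28200 + 28640 − 2560 = 50973.12
EV(B) = 0.04 × 129000 + 0.04 × 125000 + 0.92 × 15000 = 5160 + 5000 + 13800 = 23960
EV(C) = 0.5 × 80000 + 0.5 × 71000 = 40000 + 35500 = 75500
Overall = 0.47 × 50973.12 + 0.3 × 23960 + 0.23 × 75500 = 23957.3664 + 7188 + 17365 = 48510.3664

$48,510.37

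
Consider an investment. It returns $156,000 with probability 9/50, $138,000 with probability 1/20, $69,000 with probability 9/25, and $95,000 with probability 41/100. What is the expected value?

EV = 9/50 × 156000 + 1/20 × 138000 + 9/25 × 69000 + 41/100 × 95000 = 28080 + 6900 + 24840 + 38950 = 98770

$98,770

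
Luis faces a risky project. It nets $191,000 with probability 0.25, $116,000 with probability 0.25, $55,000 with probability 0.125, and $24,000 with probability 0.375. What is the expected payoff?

$92,625

EV = 0.25 × 191000 + 0.25 × 116000 + 0.125 × 55000 + 0.375 × 24000 = 47750 + 29000 + 6875 + 9000 = 92625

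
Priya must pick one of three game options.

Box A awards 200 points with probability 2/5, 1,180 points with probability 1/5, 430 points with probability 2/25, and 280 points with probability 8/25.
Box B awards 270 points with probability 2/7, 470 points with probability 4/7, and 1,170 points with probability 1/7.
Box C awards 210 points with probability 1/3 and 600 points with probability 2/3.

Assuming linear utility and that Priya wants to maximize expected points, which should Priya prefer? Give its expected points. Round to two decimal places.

Box B (512.86 points)

Box A = 2/5 × 200 + 1/5 × 1180 + 2/25 × 430 + 8/25 × 280 = 80 + 236 + 34.4 + 89.6 = 440
Box B = 2/7 × 270 + 4/7 × 470 + 1/7 × 1170 = 77.1429 + 268.5714 + 167.1429 = 512.8571
Box C = 1/3 × 210 + 2/3 × 600 = 70 + 400 = 470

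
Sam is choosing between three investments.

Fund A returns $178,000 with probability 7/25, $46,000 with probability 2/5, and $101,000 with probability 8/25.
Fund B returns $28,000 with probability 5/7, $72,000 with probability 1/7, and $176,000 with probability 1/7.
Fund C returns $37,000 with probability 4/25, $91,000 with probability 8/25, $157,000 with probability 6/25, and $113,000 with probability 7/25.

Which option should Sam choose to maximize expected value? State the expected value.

Fund A = 7/25 × 178000 + 2/5 × 46000 + 8/25 × 101000 = 49840 + 18400 + 32320 = 100560
Fund B = 5/7 × 28000 + 1/7 × 72000 + 1/7 × 176000 = 20000 + 10285.7143 + 25142.8571 = 55428.5714
Fund C = 4/25 × 37000 + 8/25 × 91000 + 6/25 × 157000 + 7/25 × 113000 = 5920 + 29120 + 37680 + 31640 = 104360

Fund C ($104,360)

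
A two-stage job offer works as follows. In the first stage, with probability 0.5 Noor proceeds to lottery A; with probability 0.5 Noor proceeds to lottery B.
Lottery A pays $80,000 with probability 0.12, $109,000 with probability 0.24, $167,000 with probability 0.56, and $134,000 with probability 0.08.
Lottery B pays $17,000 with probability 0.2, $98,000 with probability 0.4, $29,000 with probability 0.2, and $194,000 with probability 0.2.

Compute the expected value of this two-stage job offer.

$113,600

EV(A) = 0.12 × 80000 + 0.24 × 109000 + 0.56 × 167000 + 0.08 × 134000 = 9600 + 26160 + 93520 + 10720 = 140000
EV(B) = 0.2 × 17000 + 0.4 × 98000 + 0.2 × 29000 + 0.2 × 194000 = 3400 + 39200 + 5800 + 38800 = 87200
Overall = 0.5 × 140000 + 0.5 × 87200 = 70000 + 43600 = 113600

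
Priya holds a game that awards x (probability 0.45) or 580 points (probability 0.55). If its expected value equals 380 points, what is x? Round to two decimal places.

0.45·x + 0.55·580 = 380
0.45·x = 380 − 319 = 61
x = 61 / 0.45 = 135.5556

x = 135.56 points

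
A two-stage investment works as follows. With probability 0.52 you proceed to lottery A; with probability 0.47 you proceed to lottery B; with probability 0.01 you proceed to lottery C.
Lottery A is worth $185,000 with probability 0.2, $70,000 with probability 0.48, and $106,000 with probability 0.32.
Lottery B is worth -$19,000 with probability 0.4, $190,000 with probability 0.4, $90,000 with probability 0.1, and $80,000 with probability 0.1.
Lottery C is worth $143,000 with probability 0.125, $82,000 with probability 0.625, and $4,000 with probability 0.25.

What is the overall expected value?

$95,189.65

EV(A) = 0.2 × 185000 + 0.48 × 70000 + 0.32 × 106000 = 37000 + 33600 + 33920 = 104520
EV(B) = 0.4 × (-19000) + 0.4 × 190000 + 0.1 × 90000 + 0.1 × 80000 = -7600 + 76000 + 9000 + 8000 = 85400
EV(C) = 0.125 × 143000 + 0.625 × 82000 + 0.25 × 4000 = 17875 + 51250 + 1000 = 70125
Overall = 0.52 × 104520 + 0.47 × 85400 + 0.01 × 70125 = 54350.4 + 40138 + 701.25 = 95189.65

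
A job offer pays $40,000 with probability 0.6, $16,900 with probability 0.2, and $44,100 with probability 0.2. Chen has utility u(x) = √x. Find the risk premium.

$856

E[u] = 0.6·√40000 + 0.2·√16900 + 0.2·√44100 = 0.6·200 + 0.2·130 + 0.2·210 = 188
CE = (188)² = 35344
Risk premium = EV − CE = 36200 − 35344 = 856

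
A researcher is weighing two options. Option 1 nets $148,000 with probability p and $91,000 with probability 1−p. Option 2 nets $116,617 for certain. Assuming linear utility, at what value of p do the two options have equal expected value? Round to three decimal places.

p = 0.449

p·148000 + (1−p)·91000 = 116617
57000p + 91000 = 116617
p = (116617 − 91000) / 57000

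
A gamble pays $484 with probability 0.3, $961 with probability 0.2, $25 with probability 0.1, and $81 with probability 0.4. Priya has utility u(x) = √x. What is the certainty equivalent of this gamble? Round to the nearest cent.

$285.61

E[u] = 0.3·√484 + 0.2·√961 + 0.1·√25 + 0.4·√81 = 0.3·22 + 0.2·31 + 0.1·5 + 0.4·9 = 16.9
CE = (16.9)² = 285.61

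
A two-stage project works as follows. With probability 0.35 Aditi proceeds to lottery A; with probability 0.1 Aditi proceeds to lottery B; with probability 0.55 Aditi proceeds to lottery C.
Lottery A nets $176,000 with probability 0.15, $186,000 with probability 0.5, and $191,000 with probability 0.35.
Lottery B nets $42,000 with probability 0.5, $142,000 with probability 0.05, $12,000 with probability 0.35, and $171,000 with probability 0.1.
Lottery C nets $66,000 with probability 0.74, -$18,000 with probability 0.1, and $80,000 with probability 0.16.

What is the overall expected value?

EV(A) = 0.15 × 176000 + 0.5 × 186000 + 0.35 × 191000 = 26400 + 93000 + 66850 = 186250
EV(B) = 0.5 × 42000 + 0.05 × 142000 + 0.35 × 12000 + 0.1 × 171000 = 21000 + 7100 + 4200 + 17100 = 49400
EV(C) = 0.74 × 66000 + 0.1 × (-18000) + 0.16 × 80000 = 48840 − 1800 + 12800 = 59840
Overall = 0.35 × 186250 + 0.1 × 49400 + 0.55 × 59840 = 65187.5 + 4940 + 32912 = 103039.5

$103,039.50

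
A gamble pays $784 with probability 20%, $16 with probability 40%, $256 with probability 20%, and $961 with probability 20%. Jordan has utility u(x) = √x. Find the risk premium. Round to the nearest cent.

$131.04

E[u] = 0.2·√784 + 0.4·√16 + 0.2·√256 + 0.2·√961 = 0.2·28 + 0.4·4 + 0.2·16 + 0.2·31 = 16.6
CE = (16.6)² = 275.56
Risk premium = EV − CE = 406.6 − 275.56 = 131.04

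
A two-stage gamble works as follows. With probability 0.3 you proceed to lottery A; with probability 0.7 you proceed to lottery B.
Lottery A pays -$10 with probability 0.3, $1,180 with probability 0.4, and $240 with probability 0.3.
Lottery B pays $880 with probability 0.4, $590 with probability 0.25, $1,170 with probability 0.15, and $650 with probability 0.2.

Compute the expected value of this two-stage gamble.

EV(A) = 0.3 × (-10) + 0.4 × 1180 + 0.3 × 240 = -3 + 472 + 72 = 541
EV(B) = 0.4 × 880 + 0.25 × 590 + 0.15 × 1170 + 0.2 × 650 = 352 + 147.5 + 175.5 + 130 = 805
Overall = 0.3 × 541 + 0.7 × 805 = 162.3 + 563.5 = 725.8

$725.80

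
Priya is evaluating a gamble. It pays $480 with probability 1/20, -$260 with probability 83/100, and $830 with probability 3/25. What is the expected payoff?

EV = 1/20 × 480 + 83/100 × (-260) + 3/25 × 830 = 24 − 215.8 + 99.6 = -92.2

-$92.20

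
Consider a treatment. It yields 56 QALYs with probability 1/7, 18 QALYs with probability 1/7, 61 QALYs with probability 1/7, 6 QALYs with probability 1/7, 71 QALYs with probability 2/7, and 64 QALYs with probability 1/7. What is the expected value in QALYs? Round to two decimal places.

EV = 1/7 × 56 + 1/7 × 18 + 1/7 × 61 + 1/7 × 6 + 2/7 × 71 + 1/7 × 64 = 8 + 2.5714 + 8.7143 + 0.8571 + 20.2857 + 9.1429 = 49.5714

49.57 QALYs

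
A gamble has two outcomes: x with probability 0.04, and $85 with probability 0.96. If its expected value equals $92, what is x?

x = $260

0.04·x + 0.96·85 = 92
0.04·x = 92 − 81.6 = 10.4
x = 10.4 / 0.04 = 260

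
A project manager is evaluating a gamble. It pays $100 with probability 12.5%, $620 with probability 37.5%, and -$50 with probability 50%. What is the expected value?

$220

EV = 0.125 × 100 + 0.375 × 620 + 0.5 × (-50) = 12.5 + 232.5 − 25 = 220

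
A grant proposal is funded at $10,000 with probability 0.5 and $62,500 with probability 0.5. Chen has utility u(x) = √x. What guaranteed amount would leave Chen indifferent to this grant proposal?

$30,625

E[u] = 0.5·√10000 + 0.5·√62500 = 0.5·100 + 0.5·250 = 175
CE = (175)² = 30625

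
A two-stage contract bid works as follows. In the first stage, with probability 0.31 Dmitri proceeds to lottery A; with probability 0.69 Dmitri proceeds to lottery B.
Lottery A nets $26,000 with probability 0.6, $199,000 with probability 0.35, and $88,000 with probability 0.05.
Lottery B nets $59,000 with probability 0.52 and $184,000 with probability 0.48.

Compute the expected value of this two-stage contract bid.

$109,901.50

EV(A) = 0.6 × 26000 + 0.35 × 199000 + 0.05 × 88000 = 15600 + 69650 + 4400 = 89650
EV(B) = 0.52 × 59000 + 0.48 × 184000 = 30680 + 88320 = 119000
Overall = 0.31 × 89650 + 0.69 × 119000 = 27791.5 + 82110 = 109901.5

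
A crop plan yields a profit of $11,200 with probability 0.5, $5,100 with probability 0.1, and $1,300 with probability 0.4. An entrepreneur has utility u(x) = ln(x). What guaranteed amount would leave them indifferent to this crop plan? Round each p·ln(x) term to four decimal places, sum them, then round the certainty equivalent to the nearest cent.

E[u] = 0.5·ln(11200) + 0.1·ln(5100) + 0.4·ln(1300) = 4.6618 + 0.8537 + 2.8680 = 8.3835
CE = e^8.3835 ≈ 4374.29

$4,374.29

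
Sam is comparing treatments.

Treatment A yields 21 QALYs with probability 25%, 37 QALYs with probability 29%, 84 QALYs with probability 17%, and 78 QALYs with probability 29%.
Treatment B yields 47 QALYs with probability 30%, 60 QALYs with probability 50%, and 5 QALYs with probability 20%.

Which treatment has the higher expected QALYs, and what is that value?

Treatment A (52.88 QALYs)

Treatment A = 0.25 × 21 + 0.29 × 37 + 0.17 × 84 + 0.29 × 78 = 5.25 + 10.73 + 14.28 + 22.62 = 52.88
Treatment B = 0.3 × 47 + 0.5 × 60 + 0.2 × 5 = 14.1 + 30 + 1 = 45.1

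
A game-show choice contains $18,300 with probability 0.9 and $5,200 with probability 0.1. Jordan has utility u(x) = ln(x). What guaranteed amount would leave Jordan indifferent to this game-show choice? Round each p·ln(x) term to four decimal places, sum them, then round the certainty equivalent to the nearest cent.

E[u] = 0.9·ln(18300) + 0.1·ln(5200) = 8.8332 + 0.8556 = 9.6888
CE = e^9.6888 ≈ 16135.87

$16,135.87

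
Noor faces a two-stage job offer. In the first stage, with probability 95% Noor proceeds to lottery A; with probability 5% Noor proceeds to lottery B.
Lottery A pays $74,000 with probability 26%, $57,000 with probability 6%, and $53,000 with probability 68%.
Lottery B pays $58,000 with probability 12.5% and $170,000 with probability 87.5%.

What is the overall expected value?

EV(A) = 0.26 × 74000 + 0.06 × 57000 + 0.68 × 53000 = 19240 + 3420 + 36040 = 58700
EV(B) = 0.125 × 58000 + 0.875 × 170000 = 7250 + 148750 = 156000
Overall = 0.95 × 58700 + 0.05 × 156000 = 55765 + 7800 = 63565

$63,565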